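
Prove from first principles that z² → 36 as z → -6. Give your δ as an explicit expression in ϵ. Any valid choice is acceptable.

Let ϵ > 0. We seek δ > 0 with 0 < |z + 6| < δ ⇒ |z² − 36| < ϵ.
Factor: z² − 36 = (z + 6)(z - 6), so |z² − 36| = |z + 6|·|z - 6|.
Restrict δ ≤ 2. Then |z + 6| < 2 gives |z| < 8, so by the triangle inequality |z - 6| ≤ 8 + 6 = 14.
Hence |z² − 36| ≤ 14|z + 6|, which is < ϵ once |z + 6| < ϵ/14.
Take δ = min(2, ϵ/14). If 0 < |z + 6| < δ then both bounds hold and |z² − 36| ≤ 14|z + 6| < 14·(ϵ/14) = ϵ.

δ = min(2, ϵ/14)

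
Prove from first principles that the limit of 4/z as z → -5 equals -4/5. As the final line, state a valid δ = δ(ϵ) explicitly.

Let ϵ > 0. We seek δ > 0 such that 0 < |z + 5| < δ implies |4/z + 4/5| < ϵ.
|4/z + 4/5| = 4·|-5 − z|/(5·|z|) = 4|z + 5|/(5|z|).
Require δ ≤ 5/2 so that |z| > 5 − 5/2 = 5/2, hence 5|z| > 25/2.
Then |4/z + 4/5| < 4|z + 5|/(25/2), which is < ϵ when |z + 5| < (25/8)ϵ.
Take δ = min(5/2, (25/8)ϵ). Then 0 < |z + 5| < δ gives both |z + 5| < 5/2 and |z + 5| < (25/8)ϵ, so |4/z + 4/5| < ϵ.

δ = min(5/2, (25/8)ϵ)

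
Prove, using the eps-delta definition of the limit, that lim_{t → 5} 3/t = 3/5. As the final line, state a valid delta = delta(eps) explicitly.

delta = min(5/2, (25/6)eps)

Let eps > 0 be given. We seek delta > 0 such that 0 < |t − 5| < delta implies |3/t − (3/5)| < eps.
|3/t − (3/5)| = 3·|5 − t|/(5·|t|) = 3|t − 5|/(5|t|).
Restrict delta ≤ 5/2. Then |t − 5| < 5/2 gives |t| > 5/2, so 5|t| > 25/2.
Then |3/t − (3/5)| < 3|t − 5|/(25/2), which is < eps when |t − 5| < (25/6)eps.
Take delta = min(5/2, (25/6)eps). Then 0 < |t − 5| < delta gives both |t − 5| < 5/2 and |t − 5| < (25/6)eps, so |3/t − (3/5)| < eps.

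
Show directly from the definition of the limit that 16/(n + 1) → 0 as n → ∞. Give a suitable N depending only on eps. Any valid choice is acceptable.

Suppose eps > 0. For n ≥ 1, |16/(n + 1) − 0| = 16/(n + 1) ≤ 16/n.
We need 16/n < eps, i.e. n > 16/eps.
Take N = 16/eps. If n > N then |16/(n + 1)| ≤ 16/n < eps.

N = 16/eps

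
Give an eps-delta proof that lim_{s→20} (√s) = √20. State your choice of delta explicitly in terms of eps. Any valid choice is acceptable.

delta = min(20, √20·eps)

Suppose eps > 0. We want delta > 0 such that 0 < |s − 20| < delta implies |√s − √20| < eps.
Rationalise: √s − √20 = (s − 20)/(√s + √20), so |√s − √20| = |s − 20|/(√s + √20).
Restrict delta ≤ 20 so that |s − 20| < 20 forces s > 0, and then √s + √20 > √20.
Hence |√s − √20| < |s − 20|/√20, which is < eps once |s − 20| < √20·eps.
Take delta = min(20, √20·eps). If 0 < |s − 20| < delta then s > 0 and |√s − √20| < |s − 20|/√20 < eps.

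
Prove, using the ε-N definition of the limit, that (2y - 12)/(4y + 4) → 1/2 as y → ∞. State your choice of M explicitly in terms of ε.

Let ε > 0 be given. We seek M > 0 such that y > M implies |(2y - 12)/(4y + 4) − (1/2)| < ε.
(2y - 12)/(4y + 4) − (1/2) = (4(2y - 12) − 2(4y + 4)) / (4(4y + 4)) = -56/(4(4y + 4)).
For y > 0 we have 4y + 4 > 4y, so |(2y - 12)/(4y + 4) − (1/2)| = 56/(4(4y + 4)) < 56/(4·4y) = (7/2)/y.
Thus |(2y - 12)/(4y + 4) − (1/2)| < ε whenever y > (7/2)/ε.
Take M = (7/2)/ε. If y > M then |(2y - 12)/(4y + 4) − (1/2)| < (7/2)/y < ε.

M = (7/2)/ε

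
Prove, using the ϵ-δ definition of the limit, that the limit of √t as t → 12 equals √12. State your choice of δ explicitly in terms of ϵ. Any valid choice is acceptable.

δ = min(12, √12·ϵ)

Fix ϵ > 0. We want δ > 0 such that 0 < |t − 12| < δ implies |√t − √12| < ϵ.
Rationalise: √t − √12 = (t − 12)/(√t + √12), so |√t − √12| = |t − 12|/(√t + √12).
Restrict δ ≤ 12 so that |t − 12| < 12 forces t > 0, and then √t + √12 > √12.
Hence |√t − √12| < |t − 12|/√12, which is < ϵ once |t − 12| < √12·ϵ.
Take δ = min(12, √12·ϵ). If 0 < |t − 12| < δ then t > 0 and |√t − √12| < |t − 12|/√12 < ϵ.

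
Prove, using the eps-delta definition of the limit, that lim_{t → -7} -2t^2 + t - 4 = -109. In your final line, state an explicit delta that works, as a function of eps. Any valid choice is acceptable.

delta = min(1, eps/31)

Let eps > 0. We want delta > 0 such that 0 < |t + 7| < delta implies |(-2t^2 + t - 4) + 109| < eps.
(-2t^2 + t - 4) + 109 = -2t^2 + t + 105 = (t + 7)(-2t + 15).
So |(-2t^2 + t - 4) + 109| = |t + 7|·|-2t + 15|.
Assume first that |t + 7| < 1, so |t| < 8. Then |-2t + 15| ≤ 2·8 + 15 = 31.
Hence |(-2t^2 + t - 4) + 109| ≤ 31|t + 7| < eps provided |t + 7| < eps/31.
Choosing delta = min(1, eps/31) ensures both conditions, hence |(-2t^2 + t - 4) + 109| < eps.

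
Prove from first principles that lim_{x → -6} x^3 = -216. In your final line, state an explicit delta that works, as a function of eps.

delta = min(2, eps/148)

Let eps > 0 be given. We seek delta > 0 with 0 < |x + 6| < delta ⇒ |x^3 + 216| < eps.
Factor: x^3 + 216 = (x + 6)(x^2 - 6x + 36), so |x^3 + 216| = |x + 6|·|x^2 - 6x + 36|.
Impose delta ≤ 2 so that |x| < 8; then |x^2 - 6x + 36| ≤ 148.
Hence |x^3 + 216| ≤ 148|x + 6|, which is < eps once |x + 6| < eps/148.
Take delta = min(2, eps/148). If 0 < |x + 6| < delta then both bounds hold and |x^3 + 216| ≤ 148|x + 6| < 148·(eps/148) = eps.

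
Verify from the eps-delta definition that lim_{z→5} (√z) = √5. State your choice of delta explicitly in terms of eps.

delta = min(5, √5·eps)

Let eps > 0. We want delta > 0 such that 0 < |z − 5| < delta implies |√z − √5| < eps.
Multiplying by the conjugate, |√z − √5| = |z − 5|/(√z + √5).
Restrict delta ≤ 5 so that |z − 5| < 5 forces z > 0, and then √z + √5 > √5.
Hence |√z − √5| < |z − 5|/√5, which is < eps once |z − 5| < √5·eps.
Take delta = min(5, √5·eps). If 0 < |z − 5| < delta then z > 0 and |√z − √5| < |z − 5|/√5 < eps.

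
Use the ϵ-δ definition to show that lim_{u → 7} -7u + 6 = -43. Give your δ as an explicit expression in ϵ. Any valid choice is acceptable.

δ = ϵ/7

Let ϵ > 0 be given. We need δ > 0 so that 0 < |u − 7| < δ implies |(-7u + 6) + 43| < ϵ.
|(-7u + 6) + 43| = |-7u + 49| = 7|u − 7|.
Thus it suffices that |u − 7| < ϵ/7.
Take δ = ϵ/7. If 0 < |u − 7| < δ then |(-7u + 6) + 43| = 7|u − 7| < 7·(ϵ/7) = ϵ.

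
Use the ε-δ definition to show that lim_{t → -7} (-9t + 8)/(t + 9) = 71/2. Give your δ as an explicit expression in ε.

δ = min(1, (2/89)ε)

Let ε > 0 be given. We want δ > 0 with 0 < |t + 7| < δ ⇒ |(-9t + 8)/(t + 9) − (71/2)| < ε.
Combining over a common denominator, (-9t + 8)/(t + 9) − (71/2) = [(-9t + 8)·2 − 71·(t + 9)] / [2·(t + 9)] = -89(t + 7) / (2(t + 9)).
So |(-9t + 8)/(t + 9) − (71/2)| = 89|t + 7| / (2·|t + 9|).
Restrict δ ≤ 1. Then |t + 7| < 1 gives |t + 9| = |(t + 7) + 2| ≥ 2 − 1 = 1.
Hence |(-9t + 8)/(t + 9) − (71/2)| < 89|t + 7|/(2·1) = (89/2)|t + 7|, which is < ε once |t + 7| < (2/89)ε.
Take δ = min(1, (2/89)ε). Then 0 < |t + 7| < δ forces both bounds, so |(-9t + 8)/(t + 9) − (71/2)| < ε.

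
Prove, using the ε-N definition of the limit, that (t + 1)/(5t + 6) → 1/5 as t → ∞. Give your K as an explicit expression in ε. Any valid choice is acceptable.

Fix ε > 0. We seek K > 0 such that t > K implies |(t + 1)/(5t + 6) − (1/5)| < ε.
(t + 1)/(5t + 6) − (1/5) = (5(t + 1) − (5t + 6)) / (5(5t + 6)) = -1/(5(5t + 6)).
For t > 0 we have 5t + 6 > 5t, so |(t + 1)/(5t + 6) − (1/5)| = 1/(5(5t + 6)) < 1/(5·5t) = (1/25)/t.
Thus |(t + 1)/(5t + 6) − (1/5)| < ε whenever t > (1/25)/ε.
Take K = (1/25)/ε. If t > K then |(t + 1)/(5t + 6) − (1/5)| < (1/25)/t < ε.

K = (1/25)/ε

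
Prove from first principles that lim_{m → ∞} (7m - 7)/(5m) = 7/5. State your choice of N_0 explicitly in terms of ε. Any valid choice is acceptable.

N_0 = (7/5)/ε

Suppose ε > 0. For m ≥ 1, |(7m - 7)/(5m) − (7/5)| = |-35|/(5(5m)) = 35/(5(5m)).
Since 5m ≥ 5m for m ≥ 1, this is ≤ 35/(5·5m) = (7/5)/m.
So |(7m - 7)/(5m) − (7/5)| < ε whenever m > (7/5)/ε.
Take N_0 = (7/5)/ε. If m > N_0 then |(7m - 7)/(5m) − (7/5)| ≤ (7/5)/m < ε.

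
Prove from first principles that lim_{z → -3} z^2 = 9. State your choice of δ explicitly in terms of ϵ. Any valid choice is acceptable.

Let ϵ > 0 be given. We seek δ > 0 with 0 < |z + 3| < δ ⇒ |z^2 − 9| < ϵ.
Factor: z^2 − 9 = (z + 3)(z - 3), so |z^2 − 9| = |z + 3|·|z - 3|.
Impose δ ≤ 1 so that |z| < 4; then |z - 3| ≤ 7.
Hence |z^2 − 9| ≤ 7|z + 3|, which is < ϵ once |z + 3| < ϵ/7.
Take δ = min(1, ϵ/7). If 0 < |z + 3| < δ then both bounds hold and |z^2 − 9| ≤ 7|z + 3| < 7·(ϵ/7) = ϵ.

δ = min(1, ϵ/7)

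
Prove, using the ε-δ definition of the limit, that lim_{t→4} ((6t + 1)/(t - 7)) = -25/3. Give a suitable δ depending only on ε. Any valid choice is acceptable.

δ = min(3/2, (9/86)ε)

Fix ε > 0. We want δ > 0 with 0 < |t − 4| < δ ⇒ |(6t + 1)/(t - 7) + 25/3| < ε.
Combining over a common denominator, (6t + 1)/(t - 7) + 25/3 = [(6t + 1)·(-3) − 25·(t - 7)] / [(-3)·(t - 7)] = -43(t − 4) / ((-3)(t - 7)).
So |(6t + 1)/(t - 7) + 25/3| = 43|t − 4| / (3·|t − 7|).
Restrict δ ≤ 3/2. Then |t − 4| < 3/2 gives |t − 7| = |(t − 4) + (-3)| ≥ 3 − 3/2 = 3/2.
Hence |(6t + 1)/(t - 7) + 25/3| < 43|t − 4|/(3·(3/2)) = (86/9)|t − 4|, which is < ε once |t − 4| < (9/86)ε.
Take δ = min(3/2, (9/86)ε). Then 0 < |t − 4| < δ forces both bounds, so |(6t + 1)/(t - 7) + 25/3| < ε.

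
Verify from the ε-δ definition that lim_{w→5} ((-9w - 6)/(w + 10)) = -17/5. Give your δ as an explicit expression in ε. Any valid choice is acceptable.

Fix ε > 0. We want δ > 0 with 0 < |w − 5| < δ ⇒ |(-9w - 6)/(w + 10) + 17/5| < ε.
Combining over a common denominator, (-9w - 6)/(w + 10) + 17/5 = [(-9w - 6)·15 − (-51)·(w + 10)] / [15·(w + 10)] = -84(w − 5) / (15(w + 10)).
So |(-9w - 6)/(w + 10) + 17/5| = 84|w − 5| / (15·|w + 10|).
Restrict δ ≤ 15/2. Then |w − 5| < 15/2 gives |w + 10| = |(w − 5) + 15| ≥ 15 − 15/2 = 15/2.
Hence |(-9w - 6)/(w + 10) + 17/5| < 84|w − 5|/(15·(15/2)) = (56/75)|w − 5|, which is < ε once |w − 5| < (75/56)ε.
Take δ = min(15/2, (75/56)ε). Then 0 < |w − 5| < δ forces both bounds, so |(-9w - 6)/(w + 10) + 17/5| < ε.

δ = min(15/2, (75/56)ε)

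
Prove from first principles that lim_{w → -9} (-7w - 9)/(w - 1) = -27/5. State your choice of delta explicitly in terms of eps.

Fix eps > 0. We want delta > 0 with 0 < |w + 9| < delta ⇒ |(-7w - 9)/(w - 1) + 27/5| < eps.
Combining over a common denominator, (-7w - 9)/(w - 1) + 27/5 = [(-7w - 9)·(-10) − 54·(w - 1)] / [(-10)·(w - 1)] = 16(w + 9) / ((-10)(w - 1)).
So |(-7w - 9)/(w - 1) + 27/5| = 16|w + 9| / (10·|w − 1|).
Require delta ≤ 5, so |w − 1| ≥ |-10| − |w + 9| > 10 − 5 = 5.
Hence |(-7w - 9)/(w - 1) + 27/5| < 16|w + 9|/(10·5) = (8/25)|w + 9|, which is < eps once |w + 9| < (25/8)eps.
Take delta = min(5, (25/8)eps). Then 0 < |w + 9| < delta forces both bounds, so |(-7w - 9)/(w - 1) + 27/5| < eps.

delta = min(5, (25/8)eps)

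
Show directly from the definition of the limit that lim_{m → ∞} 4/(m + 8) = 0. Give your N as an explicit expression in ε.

N = 4/ε

Let ε > 0 be given. For m ≥ 1, |4/(m + 8) − 0| = 4/(m + 8) ≤ 4/m.
We need 4/m < ε, i.e. m > 4/ε.
Take N = 4/ε. If m > N then |4/(m + 8)| ≤ 4/m < ε.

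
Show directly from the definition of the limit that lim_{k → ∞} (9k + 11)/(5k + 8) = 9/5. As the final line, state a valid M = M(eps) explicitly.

Let eps > 0 be given. For k ≥ 1, |(9k + 11)/(5k + 8) − (9/5)| = |-17|/(5(5k + 8)) = 17/(5(5k + 8)).
Since 5k + 8 ≥ 5k for k ≥ 1, this is ≤ 17/(5·5k) = (17/25)/k.
So |(9k + 11)/(5k + 8) − (9/5)| < eps whenever k > (17/25)/eps.
Take M = (17/25)/eps. If k > M then |(9k + 11)/(5k + 8) − (9/5)| ≤ (17/25)/k < eps.

M = (17/25)/eps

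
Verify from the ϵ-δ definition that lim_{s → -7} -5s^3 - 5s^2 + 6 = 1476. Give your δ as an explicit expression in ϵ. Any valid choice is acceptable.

δ = min(2, ϵ/885)

Fix ϵ > 0. We want δ > 0 such that 0 < |s + 7| < δ implies |(-5s^3 - 5s^2 + 6) − 1476| < ϵ.
(-5s^3 - 5s^2 + 6) − 1476 = -5s^3 - 5s^2 - 1470 = (s + 7)(-5s^2 + 30s - 210).
So |(-5s^3 - 5s^2 + 6) − 1476| = |s + 7|·|-5s^2 + 30s - 210|.
Require δ ≤ 2. Then |s + 7| < 2 gives |s| < 9, and by the triangle inequality |-5s^2 + 30s - 210| ≤ 5·9^2 + 30·9 + 210 = 885.
Hence |(-5s^3 - 5s^2 + 6) − 1476| ≤ 885|s + 7| < ϵ provided |s + 7| < ϵ/885.
Take δ = min(2, ϵ/885). Then 0 < |s + 7| < δ gives both |s + 7| < 2 and |s + 7| < ϵ/885, so |(-5s^3 - 5s^2 + 6) − 1476| < ϵ.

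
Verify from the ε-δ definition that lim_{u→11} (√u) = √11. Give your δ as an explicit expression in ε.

Suppose ε > 0. We want δ > 0 such that 0 < |u − 11| < δ implies |√u − √11| < ε.
Rationalise: √u − √11 = (u − 11)/(√u + √11), so |√u − √11| = |u − 11|/(√u + √11).
Restrict δ ≤ 11 so that |u − 11| < 11 forces u > 0, and then √u + √11 > √11.
Hence |√u − √11| < |u − 11|/√11, which is < ε once |u − 11| < √11·ε.
Take δ = min(11, √11·ε). If 0 < |u − 11| < δ then u > 0 and |√u − √11| < |u − 11|/√11 < ε.

δ = min(11, √11·ε)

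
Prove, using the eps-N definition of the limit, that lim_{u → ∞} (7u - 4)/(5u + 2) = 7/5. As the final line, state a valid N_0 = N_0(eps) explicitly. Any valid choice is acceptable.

N_0 = (34/25)/eps

Let eps > 0 be given. We seek N_0 > 0 such that u > N_0 implies |(7u - 4)/(5u + 2) − (7/5)| < eps.
(7u - 4)/(5u + 2) − (7/5) = (5(7u - 4) − 7(5u + 2)) / (5(5u + 2)) = -34/(5(5u + 2)).
For u > 0 we have 5u + 2 > 5u, so |(7u - 4)/(5u + 2) − (7/5)| = 34/(5(5u + 2)) < 34/(5·5u) = (34/25)/u.
Thus |(7u - 4)/(5u + 2) − (7/5)| < eps whenever u > (34/25)/eps.
Take N_0 = (34/25)/eps. If u > N_0 then |(7u - 4)/(5u + 2) − (7/5)| < (34/25)/u < eps.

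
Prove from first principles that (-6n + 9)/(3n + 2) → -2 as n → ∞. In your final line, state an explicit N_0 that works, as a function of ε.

Fix ε > 0. For n ≥ 1, |(-6n + 9)/(3n + 2) + 2| = |39|/(3(3n + 2)) = 39/(3(3n + 2)).
Since 3n + 2 ≥ 3n for n ≥ 1, this is ≤ 39/(3·3n) = (13/3)/n.
So |(-6n + 9)/(3n + 2) + 2| < ε whenever n > (13/3)/ε.
Take N_0 = (13/3)/ε. If n > N_0 then |(-6n + 9)/(3n + 2) + 2| ≤ (13/3)/n < ε.

N_0 = (13/3)/ε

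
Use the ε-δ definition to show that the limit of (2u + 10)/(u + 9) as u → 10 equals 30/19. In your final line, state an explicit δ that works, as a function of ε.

δ = min(19/2, (361/16)ε)

Suppose ε > 0. We want δ > 0 with 0 < |u − 10| < δ ⇒ |(2u + 10)/(u + 9) − (30/19)| < ε.
Combining over a common denominator, (2u + 10)/(u + 9) − (30/19) = [(2u + 10)·19 − 30·(u + 9)] / [19·(u + 9)] = 8(u − 10) / (19(u + 9)).
So |(2u + 10)/(u + 9) − (30/19)| = 8|u − 10| / (19·|u + 9|).
Restrict δ ≤ 19/2. Then |u − 10| < 19/2 gives |u + 9| = |(u − 10) + 19| ≥ 19 − 19/2 = 19/2.
Hence |(2u + 10)/(u + 9) − (30/19)| < 8|u − 10|/(19·(19/2)) = (16/361)|u − 10|, which is < ε once |u − 10| < (361/16)ε.
Take δ = min(19/2, (361/16)ε). Then 0 < |u − 10| < δ forces both bounds, so |(2u + 10)/(u + 9) − (30/19)| < ε.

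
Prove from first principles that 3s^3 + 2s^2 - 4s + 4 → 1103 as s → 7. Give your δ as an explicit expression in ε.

δ = min(1, ε/533)

Let ε > 0 be given. We want δ > 0 such that 0 < |s − 7| < δ implies |(3s^3 + 2s^2 - 4s + 4) − 1103| < ε.
(3s^3 + 2s^2 - 4s + 4) − 1103 = 3s^3 + 2s^2 - 4s - 1099 = (s − 7)(3s^2 + 23s + 157).
So |(3s^3 + 2s^2 - 4s + 4) − 1103| = |s − 7|·|3s^2 + 23s + 157|.
Assume first that |s − 7| < 1, so |s| < 8. Then |3s^2 + 23s + 157| ≤ 3·8^2 + 23·8 + 157 = 533.
Hence |(3s^3 + 2s^2 - 4s + 4) − 1103| ≤ 533|s − 7| < ε provided |s − 7| < ε/533.
Choosing δ = min(1, ε/533) ensures both conditions, hence |(3s^3 + 2s^2 - 4s + 4) − 1103| < ε.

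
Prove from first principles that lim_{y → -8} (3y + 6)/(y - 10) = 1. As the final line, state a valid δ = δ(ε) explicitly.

δ = min(9, (9/2)ε)

Let ε > 0 be given. We want δ > 0 with 0 < |y + 8| < δ ⇒ |(3y + 6)/(y - 10) − 1| < ε.
Combining over a common denominator, (3y + 6)/(y - 10) − 1 = [(3y + 6)·(-18) − (-18)·(y - 10)] / [(-18)·(y - 10)] = -36(y + 8) / ((-18)(y - 10)).
So |(3y + 6)/(y - 10) − 1| = 36|y + 8| / (18·|y − 10|).
Require δ ≤ 9, so |y − 10| ≥ |-18| − |y + 8| > 18 − 9 = 9.
Hence |(3y + 6)/(y - 10) − 1| < 36|y + 8|/(18·9) = (2/9)|y + 8|, which is < ε once |y + 8| < (9/2)ε.
Take δ = min(9, (9/2)ε). Then 0 < |y + 8| < δ forces both bounds, so |(3y + 6)/(y - 10) − 1| < ε.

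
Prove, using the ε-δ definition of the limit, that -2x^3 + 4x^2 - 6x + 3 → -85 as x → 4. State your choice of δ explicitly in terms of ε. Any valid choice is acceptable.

δ = min(2, ε/118)

Suppose ε > 0. We want δ > 0 such that 0 < |x − 4| < δ implies |(-2x^3 + 4x^2 - 6x + 3) + 85| < ε.
(-2x^3 + 4x^2 - 6x + 3) + 85 = -2x^3 + 4x^2 - 6x + 88 = (x − 4)(-2x^2 - 4x - 22).
So |(-2x^3 + 4x^2 - 6x + 3) + 85| = |x − 4|·|-2x^2 - 4x - 22|.
Require δ ≤ 2. Then |x − 4| < 2 gives |x| < 6, and by the triangle inequality |-2x^2 - 4x - 22| ≤ 2·6^2 + 4·6 + 22 = 118.
Hence |(-2x^3 + 4x^2 - 6x + 3) + 85| ≤ 118|x − 4| < ε provided |x − 4| < ε/118.
Take δ = min(2, ε/118). Then 0 < |x − 4| < δ gives both |x − 4| < 2 and |x − 4| < ε/118, so |(-2x^3 + 4x^2 - 6x + 3) + 85| < ε.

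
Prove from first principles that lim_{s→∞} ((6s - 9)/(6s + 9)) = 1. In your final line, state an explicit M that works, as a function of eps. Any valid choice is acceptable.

M = 3/eps

Let eps > 0 be given. We seek M > 0 such that s > M implies |(6s - 9)/(6s + 9) − 1| < eps.
(6s - 9)/(6s + 9) − 1 = (6(6s - 9) − 6(6s + 9)) / (6(6s + 9)) = -108/(6(6s + 9)).
For s > 0 we have 6s + 9 > 6s, so |(6s - 9)/(6s + 9) − 1| = 108/(6(6s + 9)) < 108/(6·6s) = 3/s.
Thus |(6s - 9)/(6s + 9) − 1| < eps whenever s > 3/eps.
Take M = 3/eps. If s > M then |(6s - 9)/(6s + 9) − 1| < 3/s < eps.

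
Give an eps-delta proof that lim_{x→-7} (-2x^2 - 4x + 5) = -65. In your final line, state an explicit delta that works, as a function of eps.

delta = min(2, eps/28)

Let eps > 0 be given. We want delta > 0 such that 0 < |x + 7| < delta implies |(-2x^2 - 4x + 5) + 65| < eps.
(-2x^2 - 4x + 5) + 65 = -2x^2 - 4x + 70 = (x + 7)(-2x + 10).
So |(-2x^2 - 4x + 5) + 65| = |x + 7|·|-2x + 10|.
Require delta ≤ 2. Then |x + 7| < 2 gives |x| < 9, and by the triangle inequality |-2x + 10| ≤ 2·9 + 10 = 28.
Hence |(-2x^2 - 4x + 5) + 65| ≤ 28|x + 7| < eps provided |x + 7| < eps/28.
Choosing delta = min(2, eps/28) ensures both conditions, hence |(-2x^2 - 4x + 5) + 65| < eps.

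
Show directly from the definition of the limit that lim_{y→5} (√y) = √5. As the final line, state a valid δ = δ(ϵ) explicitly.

Fix ϵ > 0. We want δ > 0 such that 0 < |y − 5| < δ implies |√y − √5| < ϵ.
Multiplying by the conjugate, |√y − √5| = |y − 5|/(√y + √5).
Restrict δ ≤ 5 so that |y − 5| < 5 forces y > 0, and then √y + √5 > √5.
Hence |√y − √5| < |y − 5|/√5, which is < ϵ once |y − 5| < √5·ϵ.
Take δ = min(5, √5·ϵ). If 0 < |y − 5| < δ then y > 0 and |√y − √5| < |y − 5|/√5 < ϵ.

δ = min(5, √5·ϵ)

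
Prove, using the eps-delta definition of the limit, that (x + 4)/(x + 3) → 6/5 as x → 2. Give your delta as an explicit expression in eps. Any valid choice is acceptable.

delta = min(5/2, (25/2)eps)

Let eps > 0. We want delta > 0 with 0 < |x − 2| < delta ⇒ |(x + 4)/(x + 3) − (6/5)| < eps.
Combining over a common denominator, (x + 4)/(x + 3) − (6/5) = [(x + 4)·5 − 6·(x + 3)] / [5·(x + 3)] = -1(x − 2) / (5(x + 3)).
So |(x + 4)/(x + 3) − (6/5)| = |x − 2| / (5·|x + 3|).
Restrict delta ≤ 5/2. Then |x − 2| < 5/2 gives |x + 3| = |(x − 2) + 5| ≥ 5 − 5/2 = 5/2.
Hence |(x + 4)/(x + 3) − (6/5)| < |x − 2|/(5·(5/2)) = (2/25)|x − 2|, which is < eps once |x − 2| < (25/2)eps.
Take delta = min(5/2, (25/2)eps). Then 0 < |x − 2| < delta forces both bounds, so |(x + 4)/(x + 3) − (6/5)| < eps.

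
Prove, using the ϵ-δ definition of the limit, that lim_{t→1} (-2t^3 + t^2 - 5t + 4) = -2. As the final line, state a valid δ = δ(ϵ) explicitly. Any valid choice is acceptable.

Suppose ϵ > 0. We want δ > 0 such that 0 < |t − 1| < δ implies |(-2t^3 + t^2 - 5t + 4) + 2| < ϵ.
(-2t^3 + t^2 - 5t + 4) + 2 = -2t^3 + t^2 - 5t + 6 = (t − 1)(-2t^2 - t - 6).
So |(-2t^3 + t^2 - 5t + 4) + 2| = |t − 1|·|-2t^2 - t - 6|.
Require δ ≤ 1. Then |t − 1| < 1 gives |t| < 2, and by the triangle inequality |-2t^2 - t - 6| ≤ 2·2^2 + 2 + 6 = 16.
Hence |(-2t^3 + t^2 - 5t + 4) + 2| ≤ 16|t − 1| < ϵ provided |t − 1| < ϵ/16.
Choosing δ = min(1, ϵ/16) ensures both conditions, hence |(-2t^3 + t^2 - 5t + 4) + 2| < ϵ.

δ = min(1, ϵ/16)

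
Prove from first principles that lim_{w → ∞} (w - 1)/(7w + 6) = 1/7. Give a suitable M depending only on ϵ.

Let ϵ > 0 be given. We seek M > 0 such that w > M implies |(w - 1)/(7w + 6) − (1/7)| < ϵ.
(w - 1)/(7w + 6) − (1/7) = (7(w - 1) − (7w + 6)) / (7(7w + 6)) = -13/(7(7w + 6)).
For w > 0 we have 7w + 6 > 7w, so |(w - 1)/(7w + 6) − (1/7)| = 13/(7(7w + 6)) < 13/(7·7w) = (13/49)/w.
Thus |(w - 1)/(7w + 6) − (1/7)| < ϵ whenever w > (13/49)/ϵ.
Take M = (13/49)/ϵ. If w > M then |(w - 1)/(7w + 6) − (1/7)| < (13/49)/w < ϵ.

M = (13/49)/ϵ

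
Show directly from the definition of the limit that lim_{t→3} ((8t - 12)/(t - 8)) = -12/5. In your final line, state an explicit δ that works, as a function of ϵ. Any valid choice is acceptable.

δ = min(5/2, (25/104)ϵ)

Let ϵ > 0 be given. We want δ > 0 with 0 < |t − 3| < δ ⇒ |(8t - 12)/(t - 8) + 12/5| < ϵ.
Combining over a common denominator, (8t - 12)/(t - 8) + 12/5 = [(8t - 12)·(-5) − 12·(t - 8)] / [(-5)·(t - 8)] = -52(t − 3) / ((-5)(t - 8)).
So |(8t - 12)/(t - 8) + 12/5| = 52|t − 3| / (5·|t − 8|).
Require δ ≤ 5/2, so |t − 8| ≥ |-5| − |t − 3| > 5 − 5/2 = 5/2.
Hence |(8t - 12)/(t - 8) + 12/5| < 52|t − 3|/(5·(5/2)) = (104/25)|t − 3|, which is < ϵ once |t − 3| < (25/104)ϵ.
Take δ = min(5/2, (25/104)ϵ). Then 0 < |t − 3| < δ forces both bounds, so |(8t - 12)/(t - 8) + 12/5| < ϵ.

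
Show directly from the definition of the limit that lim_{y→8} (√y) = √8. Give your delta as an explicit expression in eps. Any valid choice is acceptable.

Let eps > 0 be given. We want delta > 0 such that 0 < |y − 8| < delta implies |√y − √8| < eps.
Rationalise: √y − √8 = (y − 8)/(√y + √8), so |√y − √8| = |y − 8|/(√y + √8).
Restrict delta ≤ 8 so that |y − 8| < 8 forces y > 0, and then √y + √8 > √8.
Hence |√y − √8| < |y − 8|/√8, which is < eps once |y − 8| < √8·eps.
Take delta = min(8, √8·eps). If 0 < |y − 8| < delta then y > 0 and |√y − √8| < |y − 8|/√8 < eps.

delta = min(8, √8·eps)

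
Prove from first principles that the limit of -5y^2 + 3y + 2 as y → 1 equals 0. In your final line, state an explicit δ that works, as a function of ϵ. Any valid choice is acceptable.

Suppose ϵ > 0. We want δ > 0 such that 0 < |y − 1| < δ implies |(-5y^2 + 3y + 2)| < ϵ.
(-5y^2 + 3y + 2) = -5y^2 + 3y + 2 = (y − 1)(-5y - 2).
So |(-5y^2 + 3y + 2)| = |y − 1|·|-5y - 2|.
Require δ ≤ 1. Then |y − 1| < 1 gives |y| < 2, and by the triangle inequality |-5y - 2| ≤ 5·2 + 2 = 12.
Hence |(-5y^2 + 3y + 2)| ≤ 12|y − 1| < ϵ provided |y − 1| < ϵ/12.
Take δ = min(1, ϵ/12). Then 0 < |y − 1| < δ gives both |y − 1| < 1 and |y − 1| < ϵ/12, so |(-5y^2 + 3y + 2)| < ϵ.

δ = min(1, ϵ/12)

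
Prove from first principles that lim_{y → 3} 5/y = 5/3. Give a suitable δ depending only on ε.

δ = min(3/2, (9/10)ε)

Let ε > 0. We seek δ > 0 such that 0 < |y − 3| < δ implies |5/y − (5/3)| < ε.
|5/y − (5/3)| = 5·|3 − y|/(3·|y|) = 5|y − 3|/(3|y|).
Restrict δ ≤ 3/2. Then |y − 3| < 3/2 gives |y| > 3/2, so 3|y| > 9/2.
Then |5/y − (5/3)| < 5|y − 3|/(9/2), which is < ε when |y − 3| < (9/10)ε.
Take δ = min(3/2, (9/10)ε). Then 0 < |y − 3| < δ gives both |y − 3| < 3/2 and |y − 3| < (9/10)ε, so |5/y − (5/3)| < ε.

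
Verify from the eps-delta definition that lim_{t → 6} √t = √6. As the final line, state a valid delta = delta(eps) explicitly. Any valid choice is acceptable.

delta = min(6, √6·eps)

Suppose eps > 0. We want delta > 0 such that 0 < |t − 6| < delta implies |√t − √6| < eps.
Rationalise: √t − √6 = (t − 6)/(√t + √6), so |√t − √6| = |t − 6|/(√t + √6).
Restrict delta ≤ 6 so that |t − 6| < 6 forces t > 0, and then √t + √6 > √6.
Hence |√t − √6| < |t − 6|/√6, which is < eps once |t − 6| < √6·eps.
Take delta = min(6, √6·eps). If 0 < |t − 6| < delta then t > 0 and |√t − √6| < |t − 6|/√6 < eps.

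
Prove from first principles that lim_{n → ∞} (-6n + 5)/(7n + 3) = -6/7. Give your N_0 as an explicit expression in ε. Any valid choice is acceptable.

N_0 = (53/49)/ε

Fix ε > 0. For n ≥ 1, |(-6n + 5)/(7n + 3) + 6/7| = |53|/(7(7n + 3)) = 53/(7(7n + 3)).
Since 7n + 3 ≥ 7n for n ≥ 1, this is ≤ 53/(7·7n) = (53/49)/n.
So |(-6n + 5)/(7n + 3) + 6/7| < ε whenever n > (53/49)/ε.
Take N_0 = (53/49)/ε. If n > N_0 then |(-6n + 5)/(7n + 3) + 6/7| ≤ (53/49)/n < ε.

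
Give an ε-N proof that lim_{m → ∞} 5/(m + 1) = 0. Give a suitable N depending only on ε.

N = 5/ε

Fix ε > 0. For m ≥ 1, |5/(m + 1) − 0| = 5/(m + 1) ≤ 5/m.
We need 5/m < ε, i.e. m > 5/ε.
Take N = 5/ε. If m > N then |5/(m + 1)| ≤ 5/m < ε.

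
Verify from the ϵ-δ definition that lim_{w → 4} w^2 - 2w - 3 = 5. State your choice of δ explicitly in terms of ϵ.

Suppose ϵ > 0. We want δ > 0 such that 0 < |w − 4| < δ implies |(w^2 - 2w - 3) − 5| < ϵ.
(w^2 - 2w - 3) − 5 = w^2 - 2w - 8 = (w − 4)(w + 2).
So |(w^2 - 2w - 3) − 5| = |w − 4|·|w + 2|.
Assume first that |w − 4| < 1, so |w| < 5. Then |w + 2| ≤ 5 + 2 = 7.
Hence |(w^2 - 2w - 3) − 5| ≤ 7|w − 4| < ϵ provided |w − 4| < ϵ/7.
Choosing δ = min(1, ϵ/7) ensures both conditions, hence |(w^2 - 2w - 3) − 5| < ϵ.

δ = min(1, ϵ/7)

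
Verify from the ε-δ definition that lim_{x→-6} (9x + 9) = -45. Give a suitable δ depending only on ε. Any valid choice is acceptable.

Let ε > 0 be given. We need δ > 0 so that 0 < |x + 6| < δ implies |(9x + 9) + 45| < ε.
|(9x + 9) + 45| = |9x + 54| = 9|x + 6|.
Thus it suffices that |x + 6| < ε/9.
Choosing δ = ε/9 gives |(9x + 9) + 45| = 9|x + 6| < ε whenever |x + 6| < δ.

δ = ε/9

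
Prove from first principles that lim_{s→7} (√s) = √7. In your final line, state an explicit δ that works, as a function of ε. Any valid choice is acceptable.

Let ε > 0 be given. We want δ > 0 such that 0 < |s − 7| < δ implies |√s − √7| < ε.
Multiplying by the conjugate, |√s − √7| = |s − 7|/(√s + √7).
Restrict δ ≤ 7 so that |s − 7| < 7 forces s > 0, and then √s + √7 > √7.
Hence |√s − √7| < |s − 7|/√7, which is < ε once |s − 7| < √7·ε.
Take δ = min(7, √7·ε). If 0 < |s − 7| < δ then s > 0 and |√s − √7| < |s − 7|/√7 < ε.

δ = min(7, √7·ε)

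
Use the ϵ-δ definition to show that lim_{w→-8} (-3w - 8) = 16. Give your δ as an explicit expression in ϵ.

Let ϵ > 0 be given. We need δ > 0 so that 0 < |w + 8| < δ implies |(-3w - 8) − 16| < ϵ.
|(-3w - 8) − 16| = |-3w - 24| = 3|w + 8|.
Thus it suffices that |w + 8| < ϵ/3.
Choosing δ = ϵ/3 gives |(-3w - 8) − 16| = 3|w + 8| < ϵ whenever |w + 8| < δ.

δ = ϵ/3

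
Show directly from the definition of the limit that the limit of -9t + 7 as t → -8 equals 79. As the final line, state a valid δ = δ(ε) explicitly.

Fix ε > 0. We need δ > 0 so that 0 < |t + 8| < δ implies |(-9t + 7) − 79| < ε.
Since (-9t + 7) − 79 = -9(t + 8), we have |(-9t + 7) − 79| = 9|t + 8|.
Thus it suffices that |t + 8| < ε/9.
Take δ = ε/9. If 0 < |t + 8| < δ then |(-9t + 7) − 79| = 9|t + 8| < 9·(ε/9) = ε.

δ = ε/9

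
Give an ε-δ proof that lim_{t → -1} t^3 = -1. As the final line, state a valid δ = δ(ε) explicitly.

δ = min(2, ε/13)

Fix ε > 0. We seek δ > 0 with 0 < |t + 1| < δ ⇒ |t^3 + 1| < ε.
Factor: t^3 + 1 = (t + 1)(t^2 - t + 1), so |t^3 + 1| = |t + 1|·|t^2 - t + 1|.
Restrict δ ≤ 2. Then |t + 1| < 2 gives |t| < 3, so by the triangle inequality |t^2 - t + 1| ≤ 3^2 + 3 + 1 = 13.
Hence |t^3 + 1| ≤ 13|t + 1|, which is < ε once |t + 1| < ε/13.
Take δ = min(2, ε/13). If 0 < |t + 1| < δ then both bounds hold and |t^3 + 1| ≤ 13|t + 1| < 13·(ε/13) = ε.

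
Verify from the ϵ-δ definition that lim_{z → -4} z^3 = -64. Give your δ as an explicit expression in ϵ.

Fix ϵ > 0. We seek δ > 0 with 0 < |z + 4| < δ ⇒ |z^3 + 64| < ϵ.
Factor: z^3 + 64 = (z + 4)(z^2 - 4z + 16), so |z^3 + 64| = |z + 4|·|z^2 - 4z + 16|.
Restrict δ ≤ 1. Then |z + 4| < 1 gives |z| < 5, so by the triangle inequality |z^2 - 4z + 16| ≤ 5^2 + 4·5 + 16 = 61.
Hence |z^3 + 64| ≤ 61|z + 4|, which is < ϵ once |z + 4| < ϵ/61.
Take δ = min(1, ϵ/61). If 0 < |z + 4| < δ then both bounds hold and |z^3 + 64| ≤ 61|z + 4| < 61·(ϵ/61) = ϵ.

δ = min(1, ϵ/61)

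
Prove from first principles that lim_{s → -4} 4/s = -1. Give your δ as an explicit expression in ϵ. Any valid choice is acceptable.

Let ϵ > 0. We seek δ > 0 such that 0 < |s + 4| < δ implies |4/s + 1| < ϵ.
|4/s + 1| = 4·|-4 − s|/(4·|s|) = 4|s + 4|/(4|s|).
Require δ ≤ 2 so that |s| > 4 − 2 = 2, hence 4|s| > 8.
Then |4/s + 1| < 4|s + 4|/8, which is < ϵ when |s + 4| < 2ϵ.
Take δ = min(2, 2ϵ). Then 0 < |s + 4| < δ gives both |s + 4| < 2 and |s + 4| < 2ϵ, so |4/s + 1| < ϵ.

δ = min(2, 2ϵ)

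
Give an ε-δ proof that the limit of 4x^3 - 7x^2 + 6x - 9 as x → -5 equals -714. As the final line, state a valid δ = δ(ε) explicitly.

Suppose ε > 0. We want δ > 0 such that 0 < |x + 5| < δ implies |(4x^3 - 7x^2 + 6x - 9) + 714| < ε.
(4x^3 - 7x^2 + 6x - 9) + 714 = 4x^3 - 7x^2 + 6x + 705 = (x + 5)(4x^2 - 27x + 141).
So |(4x^3 - 7x^2 + 6x - 9) + 714| = |x + 5|·|4x^2 - 27x + 141|.
Require δ ≤ 2. Then |x + 5| < 2 gives |x| < 7, and by the triangle inequality |4x^2 - 27x + 141| ≤ 4·7^2 + 27·7 + 141 = 526.
Hence |(4x^3 - 7x^2 + 6x - 9) + 714| ≤ 526|x + 5| < ε provided |x + 5| < ε/526.
Take δ = min(2, ε/526). Then 0 < |x + 5| < δ gives both |x + 5| < 2 and |x + 5| < ε/526, so |(4x^3 - 7x^2 + 6x - 9) + 714| < ε.

δ = min(2, ε/526)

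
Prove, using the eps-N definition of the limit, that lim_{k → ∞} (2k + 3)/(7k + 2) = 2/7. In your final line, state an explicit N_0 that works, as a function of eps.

N_0 = (17/49)/eps

Suppose eps > 0. For k ≥ 1, |(2k + 3)/(7k + 2) − (2/7)| = |17|/(7(7k + 2)) = 17/(7(7k + 2)).
Since 7k + 2 ≥ 7k for k ≥ 1, this is ≤ 17/(7·7k) = (17/49)/k.
So |(2k + 3)/(7k + 2) − (2/7)| < eps whenever k > (17/49)/eps.
Take N_0 = (17/49)/eps. If k > N_0 then |(2k + 3)/(7k + 2) − (2/7)| ≤ (17/49)/k < eps.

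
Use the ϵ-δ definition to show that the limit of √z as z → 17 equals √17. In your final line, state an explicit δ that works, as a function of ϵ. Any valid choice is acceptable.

Suppose ϵ > 0. We want δ > 0 such that 0 < |z − 17| < δ implies |√z − √17| < ϵ.
Rationalise: √z − √17 = (z − 17)/(√z + √17), so |√z − √17| = |z − 17|/(√z + √17).
Restrict δ ≤ 17 so that |z − 17| < 17 forces z > 0, and then √z + √17 > √17.
Hence |√z − √17| < |z − 17|/√17, which is < ϵ once |z − 17| < √17·ϵ.
Take δ = min(17, √17·ϵ). If 0 < |z − 17| < δ then z > 0 and |√z − √17| < |z − 17|/√17 < ϵ.

δ = min(17, √17·ϵ)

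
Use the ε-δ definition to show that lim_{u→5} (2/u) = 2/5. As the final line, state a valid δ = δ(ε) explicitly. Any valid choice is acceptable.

Fix ε > 0. We seek δ > 0 such that 0 < |u − 5| < δ implies |2/u − (2/5)| < ε.
|2/u − (2/5)| = 2·|5 − u|/(5·|u|) = 2|u − 5|/(5|u|).
Restrict δ ≤ 5/2. Then |u − 5| < 5/2 gives |u| > 5/2, so 5|u| > 25/2.
Then |2/u − (2/5)| < 2|u − 5|/(25/2), which is < ε when |u − 5| < (25/4)ε.
Take δ = min(5/2, (25/4)ε). Then 0 < |u − 5| < δ gives both |u − 5| < 5/2 and |u − 5| < (25/4)ε, so |2/u − (2/5)| < ε.

δ = min(5/2, (25/4)ε)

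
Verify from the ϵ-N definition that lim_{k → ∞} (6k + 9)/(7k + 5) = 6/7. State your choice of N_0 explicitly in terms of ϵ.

Fix ϵ > 0. For k ≥ 1, |(6k + 9)/(7k + 5) − (6/7)| = |33|/(7(7k + 5)) = 33/(7(7k + 5)).
Since 7k + 5 ≥ 7k for k ≥ 1, this is ≤ 33/(7·7k) = (33/49)/k.
So |(6k + 9)/(7k + 5) − (6/7)| < ϵ whenever k > (33/49)/ϵ.
Take N_0 = (33/49)/ϵ. If k > N_0 then |(6k + 9)/(7k + 5) − (6/7)| ≤ (33/49)/k < ϵ.

N_0 = (33/49)/ϵ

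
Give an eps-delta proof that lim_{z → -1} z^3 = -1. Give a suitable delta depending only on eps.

delta = min(2, eps/13)

Fix eps > 0. We seek delta > 0 with 0 < |z + 1| < delta ⇒ |z^3 + 1| < eps.
Factor: z^3 + 1 = (z + 1)(z^2 - z + 1), so |z^3 + 1| = |z + 1|·|z^2 - z + 1|.
Impose delta ≤ 2 so that |z| < 3; then |z^2 - z + 1| ≤ 13.
Hence |z^3 + 1| ≤ 13|z + 1|, which is < eps once |z + 1| < eps/13.
Take delta = min(2, eps/13). If 0 < |z + 1| < delta then both bounds hold and |z^3 + 1| ≤ 13|z + 1| < 13·(eps/13) = eps.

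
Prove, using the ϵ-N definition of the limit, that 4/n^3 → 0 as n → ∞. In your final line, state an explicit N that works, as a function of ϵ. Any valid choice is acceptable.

N = (4/ϵ)^{1/3}

Fix ϵ > 0. For n ≥ 1, |4/n^3 − 0| = 4/n^3.
4/n^3 < ϵ ⇔ n^3 > 4/ϵ ⇔ n > (4/ϵ)^{1/3}.
Take N = (4/ϵ)^{1/3}. Then n > N implies 4/n^3 < ϵ.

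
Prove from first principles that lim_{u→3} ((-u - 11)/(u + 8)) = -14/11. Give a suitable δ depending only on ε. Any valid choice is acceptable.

δ = min(11/2, (121/6)ε)

Suppose ε > 0. We want δ > 0 with 0 < |u − 3| < δ ⇒ |(-u - 11)/(u + 8) + 14/11| < ε.
Combining over a common denominator, (-u - 11)/(u + 8) + 14/11 = [(-u - 11)·11 − (-14)·(u + 8)] / [11·(u + 8)] = 3(u − 3) / (11(u + 8)).
So |(-u - 11)/(u + 8) + 14/11| = 3|u − 3| / (11·|u + 8|).
Restrict δ ≤ 11/2. Then |u − 3| < 11/2 gives |u + 8| = |(u − 3) + 11| ≥ 11 − 11/2 = 11/2.
Hence |(-u - 11)/(u + 8) + 14/11| < 3|u − 3|/(11·(11/2)) = (6/121)|u − 3|, which is < ε once |u − 3| < (121/6)ε.
Take δ = min(11/2, (121/6)ε). Then 0 < |u − 3| < δ forces both bounds, so |(-u - 11)/(u + 8) + 14/11| < ε.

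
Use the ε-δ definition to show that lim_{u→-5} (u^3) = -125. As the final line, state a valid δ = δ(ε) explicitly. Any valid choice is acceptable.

δ = min(1, ε/91)

Fix ε > 0. We seek δ > 0 with 0 < |u + 5| < δ ⇒ |u^3 + 125| < ε.
Factor: u^3 + 125 = (u + 5)(u^2 - 5u + 25), so |u^3 + 125| = |u + 5|·|u^2 - 5u + 25|.
Restrict δ ≤ 1. Then |u + 5| < 1 gives |u| < 6, so by the triangle inequality |u^2 - 5u + 25| ≤ 6^2 + 5·6 + 25 = 91.
Hence |u^3 + 125| ≤ 91|u + 5|, which is < ε once |u + 5| < ε/91.
Take δ = min(1, ε/91). If 0 < |u + 5| < δ then both bounds hold and |u^3 + 125| ≤ 91|u + 5| < 91·(ε/91) = ε.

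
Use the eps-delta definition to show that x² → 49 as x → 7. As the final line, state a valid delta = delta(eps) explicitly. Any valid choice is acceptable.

delta = min(1, eps/15)

Let eps > 0. We seek delta > 0 with 0 < |x − 7| < delta ⇒ |x² − 49| < eps.
Factor: x² − 49 = (x − 7)(x + 7), so |x² − 49| = |x − 7|·|x + 7|.
Impose delta ≤ 1 so that |x| < 8; then |x + 7| ≤ 15.
Hence |x² − 49| ≤ 15|x − 7|, which is < eps once |x − 7| < eps/15.
Take delta = min(1, eps/15). If 0 < |x − 7| < delta then both bounds hold and |x² − 49| ≤ 15|x − 7| < 15·(eps/15) = eps.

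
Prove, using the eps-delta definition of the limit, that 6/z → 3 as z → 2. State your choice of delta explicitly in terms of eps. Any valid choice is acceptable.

delta = min(1, (1/3)eps)

Let eps > 0 be given. We seek delta > 0 such that 0 < |z − 2| < delta implies |6/z − 3| < eps.
|6/z − 3| = 6·|2 − z|/(2·|z|) = 6|z − 2|/(2|z|).
Require delta ≤ 1 so that |z| > 2 − 1 = 1, hence 2|z| > 2.
Then |6/z − 3| < 6|z − 2|/2, which is < eps when |z − 2| < (1/3)eps.
Take delta = min(1, (1/3)eps). Then 0 < |z − 2| < delta gives both |z − 2| < 1 and |z − 2| < (1/3)eps, so |6/z − 3| < eps.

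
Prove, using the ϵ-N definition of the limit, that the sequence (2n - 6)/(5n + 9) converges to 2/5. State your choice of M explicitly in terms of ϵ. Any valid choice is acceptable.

Suppose ϵ > 0. For n ≥ 1, |(2n - 6)/(5n + 9) − (2/5)| = |-48|/(5(5n + 9)) = 48/(5(5n + 9)).
Since 5n + 9 ≥ 5n for n ≥ 1, this is ≤ 48/(5·5n) = (48/25)/n.
So |(2n - 6)/(5n + 9) − (2/5)| < ϵ whenever n > (48/25)/ϵ.
Take M = (48/25)/ϵ. If n > M then |(2n - 6)/(5n + 9) − (2/5)| ≤ (48/25)/n < ϵ.

M = (48/25)/ϵ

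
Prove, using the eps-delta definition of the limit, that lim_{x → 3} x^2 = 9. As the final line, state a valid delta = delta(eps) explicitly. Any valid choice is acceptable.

delta = min(1, eps/7)

Suppose eps > 0. We seek delta > 0 with 0 < |x − 3| < delta ⇒ |x^2 − 9| < eps.
Factor: x^2 − 9 = (x − 3)(x + 3), so |x^2 − 9| = |x − 3|·|x + 3|.
Impose delta ≤ 1 so that |x| < 4; then |x + 3| ≤ 7.
Hence |x^2 − 9| ≤ 7|x − 3|, which is < eps once |x − 3| < eps/7.
Take delta = min(1, eps/7). If 0 < |x − 3| < delta then both bounds hold and |x^2 − 9| ≤ 7|x − 3| < 7·(eps/7) = eps.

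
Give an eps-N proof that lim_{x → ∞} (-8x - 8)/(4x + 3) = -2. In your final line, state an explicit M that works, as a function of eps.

M = (1/2)/eps

Let eps > 0. We seek M > 0 such that x > M implies |(-8x - 8)/(4x + 3) + 2| < eps.
(-8x - 8)/(4x + 3) + 2 = (4(-8x - 8) − (-8)(4x + 3)) / (4(4x + 3)) = -8/(4(4x + 3)).
For x > 0 we have 4x + 3 > 4x, so |(-8x - 8)/(4x + 3) + 2| = 8/(4(4x + 3)) < 8/(4·4x) = (1/2)/x.
Thus |(-8x - 8)/(4x + 3) + 2| < eps whenever x > (1/2)/eps.
Take M = (1/2)/eps. If x > M then |(-8x - 8)/(4x + 3) + 2| < (1/2)/x < eps.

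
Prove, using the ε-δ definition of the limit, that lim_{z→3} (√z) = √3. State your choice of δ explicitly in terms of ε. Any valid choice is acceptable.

δ = min(3, √3·ε)

Let ε > 0 be given. We want δ > 0 such that 0 < |z − 3| < δ implies |√z − √3| < ε.
Multiplying by the conjugate, |√z − √3| = |z − 3|/(√z + √3).
Restrict δ ≤ 3 so that |z − 3| < 3 forces z > 0, and then √z + √3 > √3.
Hence |√z − √3| < |z − 3|/√3, which is < ε once |z − 3| < √3·ε.
Take δ = min(3, √3·ε). If 0 < |z − 3| < δ then z > 0 and |√z − √3| < |z − 3|/√3 < ε.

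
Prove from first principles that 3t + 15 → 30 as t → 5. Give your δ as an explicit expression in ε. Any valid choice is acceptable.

δ = ε/3

Let ε > 0. We need δ > 0 so that 0 < |t − 5| < δ implies |(3t + 15) − 30| < ε.
|(3t + 15) − 30| = |3t - 15| = 3|t − 5|.
So 3|t − 5| < ε exactly when |t − 5| < ε/3.
Choosing δ = ε/3 gives |(3t + 15) − 30| = 3|t − 5| < ε whenever |t − 5| < δ.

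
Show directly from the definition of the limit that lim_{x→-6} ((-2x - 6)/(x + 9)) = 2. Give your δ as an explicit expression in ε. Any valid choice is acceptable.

Suppose ε > 0. We want δ > 0 with 0 < |x + 6| < δ ⇒ |(-2x - 6)/(x + 9) − 2| < ε.
Combining over a common denominator, (-2x - 6)/(x + 9) − 2 = [(-2x - 6)·3 − 6·(x + 9)] / [3·(x + 9)] = -12(x + 6) / (3(x + 9)).
So |(-2x - 6)/(x + 9) − 2| = 12|x + 6| / (3·|x + 9|).
Require δ ≤ 3/2, so |x + 9| ≥ |3| − |x + 6| > 3 − 3/2 = 3/2.
Hence |(-2x - 6)/(x + 9) − 2| < 12|x + 6|/(3·(3/2)) = (8/3)|x + 6|, which is < ε once |x + 6| < (3/8)ε.
Take δ = min(3/2, (3/8)ε). Then 0 < |x + 6| < δ forces both bounds, so |(-2x - 6)/(x + 9) − 2| < ε.

δ = min(3/2, (3/8)ε)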